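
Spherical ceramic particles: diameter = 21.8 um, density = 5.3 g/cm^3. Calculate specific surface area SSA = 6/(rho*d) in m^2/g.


SSA = 6 / (5.3 * 21.8) = 0.052 m^2/g

0.052


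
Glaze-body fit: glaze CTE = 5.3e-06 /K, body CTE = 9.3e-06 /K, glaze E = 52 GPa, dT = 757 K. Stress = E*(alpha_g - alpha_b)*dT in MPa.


Stress = 52*1000*(5.3e-06 - 9.3e-06)*757 = -157.5 MPa

-157.5


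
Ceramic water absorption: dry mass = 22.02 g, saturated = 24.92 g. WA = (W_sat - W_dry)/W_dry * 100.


WA = (24.92 - 22.02) / 22.02 * 100 = 13.17%

13.17


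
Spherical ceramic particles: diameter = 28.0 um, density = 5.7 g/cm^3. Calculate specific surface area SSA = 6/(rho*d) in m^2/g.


SSA = 6 / (5.7 * 28.0) = 0.038 m^2/g

0.038


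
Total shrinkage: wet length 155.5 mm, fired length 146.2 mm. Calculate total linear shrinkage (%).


TS = (155.5 - 146.2) / 155.5 * 100 = 5.98%

5.98


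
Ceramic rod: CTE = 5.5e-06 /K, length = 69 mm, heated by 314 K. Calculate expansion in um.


dL = 5.5e-06 * 69 * 314 * 1000 = 119.163 um

119.163


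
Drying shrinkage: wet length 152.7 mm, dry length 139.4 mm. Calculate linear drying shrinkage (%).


DS = (152.7 - 139.4) / 152.7 * 100 = 8.71%

8.71


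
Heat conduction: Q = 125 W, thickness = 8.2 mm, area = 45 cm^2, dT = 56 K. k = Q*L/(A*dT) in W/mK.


k = 125*8.2/1000/(45/10000*56) = 4.07 W/mK

4.07


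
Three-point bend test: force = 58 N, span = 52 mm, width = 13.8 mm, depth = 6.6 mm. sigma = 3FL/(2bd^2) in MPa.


sigma = 3*58*52/(2*13.8*6.6^2) = 7.5 MPa

7.5


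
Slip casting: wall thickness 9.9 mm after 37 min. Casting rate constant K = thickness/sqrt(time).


K = 9.9 / sqrt(37) = 9.9 / 6.0828 = 1.628 mm/min^0.5

1.628


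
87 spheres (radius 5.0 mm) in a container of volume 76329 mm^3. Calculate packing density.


V_sphere = 4/3*pi*5.0^3 = 523.5988 mm^3
Total V = 87*523.5988 = 45553.0956 mm^3
PD = 45553.0956 / 76329 = 0.597

0.597


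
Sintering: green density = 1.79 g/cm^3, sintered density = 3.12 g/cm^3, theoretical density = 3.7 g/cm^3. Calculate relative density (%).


Relative = 3.12 / 3.7 * 100 = 84.3%

84.3


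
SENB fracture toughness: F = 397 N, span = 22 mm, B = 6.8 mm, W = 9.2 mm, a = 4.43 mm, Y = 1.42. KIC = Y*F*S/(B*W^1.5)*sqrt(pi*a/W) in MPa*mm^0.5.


KIC = 1.42*397*22/(6.8*9.2^1.5)*sqrt(pi*4.43/9.2) = 80.39

80.39


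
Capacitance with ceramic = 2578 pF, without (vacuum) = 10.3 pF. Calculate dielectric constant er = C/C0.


er = 2578 / 10.3 = 250.29

250.29


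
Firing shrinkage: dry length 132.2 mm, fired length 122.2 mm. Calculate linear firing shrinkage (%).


FS = (132.2 - 122.2) / 132.2 * 100 = 7.56%

7.56


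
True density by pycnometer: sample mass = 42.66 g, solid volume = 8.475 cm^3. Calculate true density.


TD = 42.66 / 8.475 = 5.034 g/cm^3

5.034


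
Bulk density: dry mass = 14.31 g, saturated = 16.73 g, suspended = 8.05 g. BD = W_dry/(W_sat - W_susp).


BD = 14.31 / (16.73 - 8.05) = 14.31 / 8.68 = 1.649 g/cm^3

1.649


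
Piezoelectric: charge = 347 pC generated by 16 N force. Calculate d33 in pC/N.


d33 = 347 / 16 = 21.7 pC/N

21.7


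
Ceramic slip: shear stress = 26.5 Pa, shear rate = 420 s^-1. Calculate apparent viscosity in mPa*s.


eta = tau/gamma * 1000 = 26.5/420 * 1000 = 63.1 mPa*s

63.1


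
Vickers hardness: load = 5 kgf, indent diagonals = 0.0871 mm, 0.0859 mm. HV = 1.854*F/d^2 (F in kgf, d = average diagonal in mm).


d_avg = (0.0871+0.0859)/2 = 0.0865 mm
HV = 1.854*5/0.0865^2 = 1239

1239


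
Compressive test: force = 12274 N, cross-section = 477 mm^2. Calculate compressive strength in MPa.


CS = 12274 / 477 = 25.7 MPa

25.7


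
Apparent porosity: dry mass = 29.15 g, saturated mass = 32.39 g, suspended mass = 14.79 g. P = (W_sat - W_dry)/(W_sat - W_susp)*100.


P = (32.39 - 29.15) / (32.39 - 14.79) * 100 = 3.24 / 17.6 * 100 = 18.4%

18.4


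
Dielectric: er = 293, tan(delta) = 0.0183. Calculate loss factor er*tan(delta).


Loss = 293 * 0.0183 = 5.362

5.362


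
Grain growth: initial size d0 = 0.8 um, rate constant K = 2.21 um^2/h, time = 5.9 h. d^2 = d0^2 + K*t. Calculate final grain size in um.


d^2 = 0.8^2 + 2.21*5.9 = 13.679
d = sqrt(13.679) = 3.7 um

3.7


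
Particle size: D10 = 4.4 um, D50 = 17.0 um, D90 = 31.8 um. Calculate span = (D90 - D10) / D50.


Span = (31.8 - 4.4) / 17.0 = 27.4 / 17.0 = 1.612

1.612


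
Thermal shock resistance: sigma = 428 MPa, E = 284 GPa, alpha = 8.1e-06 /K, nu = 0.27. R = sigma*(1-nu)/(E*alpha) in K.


R = 428*(1-0.27)/(284*1000*8.1e-06) = 136 K

136


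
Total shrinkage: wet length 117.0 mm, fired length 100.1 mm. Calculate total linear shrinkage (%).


TS = (117.0 - 100.1) / 117.0 * 100 = 14.44%

14.44


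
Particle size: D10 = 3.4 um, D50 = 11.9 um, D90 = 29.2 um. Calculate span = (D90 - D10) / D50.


Span = (29.2 - 3.4) / 11.9 = 25.8 / 11.9 = 2.168

2.168


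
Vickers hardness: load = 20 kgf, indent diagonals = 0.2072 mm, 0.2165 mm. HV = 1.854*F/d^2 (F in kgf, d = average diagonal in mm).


d_avg = (0.2072+0.2165)/2 = 0.21185 mm
HV = 1.854*20/0.21185^2 = 826

826


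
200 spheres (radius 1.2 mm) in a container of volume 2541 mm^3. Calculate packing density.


V_sphere = 4/3*pi*1.2^3 = 7.2382 mm^3
Total V = 200*7.2382 = 1447.64 mm^3
PD = 1447.64 / 2541 = 0.57

0.57


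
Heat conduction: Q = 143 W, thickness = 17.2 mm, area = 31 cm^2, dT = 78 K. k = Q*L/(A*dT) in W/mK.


k = 143*17.2/1000/(31/10000*78) = 10.17 W/mK

10.17


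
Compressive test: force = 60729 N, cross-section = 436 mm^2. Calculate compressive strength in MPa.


CS = 60729 / 436 = 139.3 MPa

139.3


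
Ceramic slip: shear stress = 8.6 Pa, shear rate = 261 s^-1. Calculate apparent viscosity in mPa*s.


eta = tau/gamma * 1000 = 8.6/261 * 1000 = 33.0 mPa*s

33.0


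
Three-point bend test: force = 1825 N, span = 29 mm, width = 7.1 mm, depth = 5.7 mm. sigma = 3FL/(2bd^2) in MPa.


sigma = 3*1825*29/(2*7.1*5.7^2) = 344.1 MPa

344.1


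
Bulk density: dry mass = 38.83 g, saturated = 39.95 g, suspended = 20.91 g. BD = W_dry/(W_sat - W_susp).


BD = 38.83 / (39.95 - 20.91) = 38.83 / 19.04 = 2.039 g/cm^3

2.039


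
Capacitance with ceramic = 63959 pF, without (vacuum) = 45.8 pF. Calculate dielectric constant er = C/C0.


er = 63959 / 45.8 = 1396.48

1396.48


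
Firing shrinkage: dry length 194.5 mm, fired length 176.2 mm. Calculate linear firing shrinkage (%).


FS = (194.5 - 176.2) / 194.5 * 100 = 9.41%

9.41


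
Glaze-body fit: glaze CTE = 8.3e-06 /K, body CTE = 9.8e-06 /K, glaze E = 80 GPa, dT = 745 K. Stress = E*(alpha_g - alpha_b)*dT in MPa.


Stress = 80*1000*(8.3e-06 - 9.8e-06)*745 = -89.4 MPa

-89.4


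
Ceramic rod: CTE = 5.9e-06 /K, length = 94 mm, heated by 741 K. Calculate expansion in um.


dL = 5.9e-06 * 94 * 741 * 1000 = 410.959 um

410.959


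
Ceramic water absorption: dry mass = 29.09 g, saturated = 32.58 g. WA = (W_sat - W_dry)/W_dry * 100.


WA = (32.58 - 29.09) / 29.09 * 100 = 12.0%

12.0


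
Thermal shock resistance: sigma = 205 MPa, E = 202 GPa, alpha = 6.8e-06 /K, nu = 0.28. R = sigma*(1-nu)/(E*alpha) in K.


R = 205*(1-0.28)/(202*1000*6.8e-06) = 107 K

107


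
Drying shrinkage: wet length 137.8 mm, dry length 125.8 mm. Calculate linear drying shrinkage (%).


DS = (137.8 - 125.8) / 137.8 * 100 = 8.71%

8.71


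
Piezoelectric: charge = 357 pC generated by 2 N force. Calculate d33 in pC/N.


d33 = 357 / 2 = 178.5 pC/N

178.5


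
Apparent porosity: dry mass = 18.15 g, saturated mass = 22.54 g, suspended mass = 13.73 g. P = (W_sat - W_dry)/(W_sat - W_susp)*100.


P = (22.54 - 18.15) / (22.54 - 13.73) * 100 = 4.39 / 8.81 * 100 = 49.8%

49.8


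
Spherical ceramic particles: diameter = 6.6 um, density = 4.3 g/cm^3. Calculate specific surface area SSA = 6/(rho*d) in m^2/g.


SSA = 6 / (4.3 * 6.6) = 0.211 m^2/g

0.211


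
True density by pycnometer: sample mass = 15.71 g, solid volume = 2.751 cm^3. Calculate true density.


TD = 15.71 / 2.751 = 5.711 g/cm^3

5.711


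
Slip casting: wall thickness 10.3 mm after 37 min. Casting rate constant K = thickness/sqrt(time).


K = 10.3 / sqrt(37) = 10.3 / 6.0828 = 1.693 mm/min^0.5

1.693


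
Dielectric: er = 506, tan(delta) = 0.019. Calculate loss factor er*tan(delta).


Loss = 506 * 0.019 = 9.614

9.614


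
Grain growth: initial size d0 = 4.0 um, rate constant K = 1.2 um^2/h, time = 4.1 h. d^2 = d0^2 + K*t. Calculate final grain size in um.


d^2 = 4.0^2 + 1.2*4.1 = 20.92
d = sqrt(20.92) = 4.57 um

4.57


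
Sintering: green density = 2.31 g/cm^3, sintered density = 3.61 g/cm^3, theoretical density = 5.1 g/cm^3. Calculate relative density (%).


Relative = 3.61 / 5.1 * 100 = 70.8%

70.8


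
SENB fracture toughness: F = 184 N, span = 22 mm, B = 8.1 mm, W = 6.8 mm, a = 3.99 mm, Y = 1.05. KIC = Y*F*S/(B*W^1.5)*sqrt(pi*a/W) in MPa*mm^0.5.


KIC = 1.05*184*22/(8.1*6.8^1.5)*sqrt(pi*3.99/6.8) = 40.18

40.18


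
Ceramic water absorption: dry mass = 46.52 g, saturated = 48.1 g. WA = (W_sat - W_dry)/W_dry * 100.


WA = (48.1 - 46.52) / 46.52 * 100 = 3.4%

3.4


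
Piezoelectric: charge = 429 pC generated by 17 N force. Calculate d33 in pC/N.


d33 = 429 / 17 = 25.2 pC/N

25.2


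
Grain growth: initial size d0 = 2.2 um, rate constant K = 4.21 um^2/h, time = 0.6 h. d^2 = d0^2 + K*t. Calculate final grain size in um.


d^2 = 2.2^2 + 4.21*0.6 = 7.366
d = sqrt(7.366) = 2.71 um

2.71


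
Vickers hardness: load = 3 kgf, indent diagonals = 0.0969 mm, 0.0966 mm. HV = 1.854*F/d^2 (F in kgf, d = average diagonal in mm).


d_avg = (0.0969+0.0966)/2 = 0.09675 mm
HV = 1.854*3/0.09675^2 = 594

594


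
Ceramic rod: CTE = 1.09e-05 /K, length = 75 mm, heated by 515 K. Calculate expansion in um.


dL = 1.09e-05 * 75 * 515 * 1000 = 421.013 um

421.013


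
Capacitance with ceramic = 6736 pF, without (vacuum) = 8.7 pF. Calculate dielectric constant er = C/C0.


er = 6736 / 8.7 = 774.25

774.25


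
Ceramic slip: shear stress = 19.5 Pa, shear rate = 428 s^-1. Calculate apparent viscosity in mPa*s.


eta = tau/gamma * 1000 = 19.5/428 * 1000 = 45.6 mPa*s

45.6


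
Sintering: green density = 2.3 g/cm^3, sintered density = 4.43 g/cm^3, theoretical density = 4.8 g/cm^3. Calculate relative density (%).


Relative = 4.43 / 4.8 * 100 = 92.3%

92.3


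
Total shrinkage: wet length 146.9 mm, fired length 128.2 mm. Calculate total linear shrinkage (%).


TS = (146.9 - 128.2) / 146.9 * 100 = 12.73%

12.73


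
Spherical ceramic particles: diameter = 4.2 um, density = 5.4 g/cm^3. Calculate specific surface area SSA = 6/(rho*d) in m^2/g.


SSA = 6 / (5.4 * 4.2) = 0.265 m^2/g

0.265


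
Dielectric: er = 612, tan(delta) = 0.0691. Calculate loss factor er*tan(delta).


Loss = 612 * 0.0691 = 42.289

42.289


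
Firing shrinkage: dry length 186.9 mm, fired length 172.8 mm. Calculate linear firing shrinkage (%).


FS = (186.9 - 172.8) / 186.9 * 100 = 7.54%

7.54


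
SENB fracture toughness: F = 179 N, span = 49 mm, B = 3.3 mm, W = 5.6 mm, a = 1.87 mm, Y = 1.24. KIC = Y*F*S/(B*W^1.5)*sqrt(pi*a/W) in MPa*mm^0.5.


KIC = 1.24*179*49/(3.3*5.6^1.5)*sqrt(pi*1.87/5.6) = 254.73

254.73


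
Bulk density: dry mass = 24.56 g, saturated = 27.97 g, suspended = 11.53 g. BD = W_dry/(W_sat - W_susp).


BD = 24.56 / (27.97 - 11.53) = 24.56 / 16.44 = 1.494 g/cm^3

1.494


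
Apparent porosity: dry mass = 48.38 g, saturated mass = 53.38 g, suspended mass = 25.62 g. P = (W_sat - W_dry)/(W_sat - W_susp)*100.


P = (53.38 - 48.38) / (53.38 - 25.62) * 100 = 5.0 / 27.76 * 100 = 18.0%

18.0


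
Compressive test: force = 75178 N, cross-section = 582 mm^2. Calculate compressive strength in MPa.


CS = 75178 / 582 = 129.2 MPa

129.2


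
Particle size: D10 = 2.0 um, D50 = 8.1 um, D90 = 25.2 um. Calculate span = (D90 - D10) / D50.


Span = (25.2 - 2.0) / 8.1 = 23.2 / 8.1 = 2.864

2.864


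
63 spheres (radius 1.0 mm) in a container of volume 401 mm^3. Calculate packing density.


V_sphere = 4/3*pi*1.0^3 = 4.1888 mm^3
Total V = 63*4.1888 = 263.8944 mm^3
PD = 263.8944 / 401 = 0.658

0.658


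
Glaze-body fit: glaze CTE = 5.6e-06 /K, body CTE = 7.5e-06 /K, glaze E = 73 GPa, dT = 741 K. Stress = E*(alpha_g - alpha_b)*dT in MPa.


Stress = 73*1000*(5.6e-06 - 7.5e-06)*741 = -102.8 MPa

-102.8


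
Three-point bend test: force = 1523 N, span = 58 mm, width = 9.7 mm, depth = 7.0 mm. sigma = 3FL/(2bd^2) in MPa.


sigma = 3*1523*58/(2*9.7*7.0^2) = 278.8 MPa

278.8


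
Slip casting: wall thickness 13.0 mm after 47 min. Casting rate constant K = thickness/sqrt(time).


K = 13.0 / sqrt(47) = 13.0 / 6.8557 = 1.896 mm/min^0.5

1.896


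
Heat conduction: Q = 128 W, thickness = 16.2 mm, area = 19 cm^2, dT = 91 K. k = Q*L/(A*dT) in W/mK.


k = 128*16.2/1000/(19/10000*91) = 11.99 W/mK

11.99


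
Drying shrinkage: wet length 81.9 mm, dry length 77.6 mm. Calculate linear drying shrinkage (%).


DS = (81.9 - 77.6) / 81.9 * 100 = 5.25%

5.25


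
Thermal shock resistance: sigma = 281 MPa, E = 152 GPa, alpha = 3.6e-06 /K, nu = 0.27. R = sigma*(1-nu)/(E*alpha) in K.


R = 281*(1-0.27)/(152*1000*3.6e-06) = 375 K

375


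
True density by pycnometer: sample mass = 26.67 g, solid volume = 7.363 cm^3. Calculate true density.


TD = 26.67 / 7.363 = 3.622 g/cm^3

3.622


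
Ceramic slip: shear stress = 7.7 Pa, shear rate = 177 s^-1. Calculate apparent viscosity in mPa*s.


eta = tau/gamma * 1000 = 7.7/177 * 1000 = 43.5 mPa*s

43.5


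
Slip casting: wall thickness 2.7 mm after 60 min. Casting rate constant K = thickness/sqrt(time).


K = 2.7 / sqrt(60) = 2.7 / 7.746 = 0.349 mm/min^0.5

0.349


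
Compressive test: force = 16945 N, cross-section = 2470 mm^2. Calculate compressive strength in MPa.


CS = 16945 / 2470 = 6.9 MPa

6.9


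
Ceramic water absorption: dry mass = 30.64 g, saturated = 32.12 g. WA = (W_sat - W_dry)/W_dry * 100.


WA = (32.12 - 30.64) / 30.64 * 100 = 4.83%

4.83


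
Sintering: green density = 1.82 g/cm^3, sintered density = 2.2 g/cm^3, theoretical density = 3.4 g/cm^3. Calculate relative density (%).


Relative = 2.2 / 3.4 * 100 = 64.7%

64.7


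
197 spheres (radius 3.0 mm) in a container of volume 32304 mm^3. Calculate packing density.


V_sphere = 4/3*pi*3.0^3 = 113.0973 mm^3
Total V = 197*113.0973 = 22280.1681 mm^3
PD = 22280.1681 / 32304 = 0.69

0.69


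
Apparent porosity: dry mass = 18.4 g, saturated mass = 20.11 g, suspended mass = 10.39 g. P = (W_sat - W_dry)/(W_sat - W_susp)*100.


P = (20.11 - 18.4) / (20.11 - 10.39) * 100 = 1.71 / 9.72 * 100 = 17.6%

17.6


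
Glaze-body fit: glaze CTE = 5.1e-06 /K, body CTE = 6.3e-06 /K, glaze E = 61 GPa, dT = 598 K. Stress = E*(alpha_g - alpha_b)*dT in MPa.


Stress = 61*1000*(5.1e-06 - 6.3e-06)*598 = -43.8 MPa

-43.8


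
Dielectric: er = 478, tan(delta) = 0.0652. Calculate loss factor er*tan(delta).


Loss = 478 * 0.0652 = 31.166

31.166


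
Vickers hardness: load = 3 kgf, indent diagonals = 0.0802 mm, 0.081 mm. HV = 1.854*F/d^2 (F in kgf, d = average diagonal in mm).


d_avg = (0.0802+0.081)/2 = 0.0806 mm
HV = 1.854*3/0.0806^2 = 856

856


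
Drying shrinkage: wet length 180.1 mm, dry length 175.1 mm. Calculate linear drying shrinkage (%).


DS = (180.1 - 175.1) / 180.1 * 100 = 2.78%

2.78


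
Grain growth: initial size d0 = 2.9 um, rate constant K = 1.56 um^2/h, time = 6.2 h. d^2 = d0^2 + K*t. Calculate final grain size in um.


d^2 = 2.9^2 + 1.56*6.2 = 18.082
d = sqrt(18.082) = 4.25 um

4.25


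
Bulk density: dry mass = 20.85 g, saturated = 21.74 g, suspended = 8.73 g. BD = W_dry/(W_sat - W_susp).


BD = 20.85 / (21.74 - 8.73) = 20.85 / 13.01 = 1.603 g/cm^3

1.603


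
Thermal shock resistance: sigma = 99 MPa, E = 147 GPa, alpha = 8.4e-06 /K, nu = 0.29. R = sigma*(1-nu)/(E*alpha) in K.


R = 99*(1-0.29)/(147*1000*8.4e-06) = 57 K

57


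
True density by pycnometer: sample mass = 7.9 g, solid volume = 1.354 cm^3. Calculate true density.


TD = 7.9 / 1.354 = 5.835 g/cm^3

5.835


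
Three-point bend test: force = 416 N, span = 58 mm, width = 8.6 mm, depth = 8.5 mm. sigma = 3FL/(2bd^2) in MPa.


sigma = 3*416*58/(2*8.6*8.5^2) = 58.2 MPa

58.2


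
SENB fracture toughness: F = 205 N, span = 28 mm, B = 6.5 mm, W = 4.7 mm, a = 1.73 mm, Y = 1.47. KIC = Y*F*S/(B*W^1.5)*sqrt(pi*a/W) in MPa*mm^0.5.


KIC = 1.47*205*28/(6.5*4.7^1.5)*sqrt(pi*1.73/4.7) = 137.0

137.0


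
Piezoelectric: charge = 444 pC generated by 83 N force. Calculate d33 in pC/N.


d33 = 444 / 83 = 5.3 pC/N

5.3


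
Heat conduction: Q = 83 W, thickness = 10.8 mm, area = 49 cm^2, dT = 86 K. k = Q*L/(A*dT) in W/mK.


k = 83*10.8/1000/(49/10000*86) = 2.13 W/mK

2.13


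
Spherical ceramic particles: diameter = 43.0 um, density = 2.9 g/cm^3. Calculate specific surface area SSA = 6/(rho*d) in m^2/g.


SSA = 6 / (2.9 * 43.0) = 0.048 m^2/g

0.048


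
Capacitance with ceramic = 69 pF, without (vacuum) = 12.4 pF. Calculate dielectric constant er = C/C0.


er = 69 / 12.4 = 5.56

5.56


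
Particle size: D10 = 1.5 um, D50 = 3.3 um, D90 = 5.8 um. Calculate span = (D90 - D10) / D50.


Span = (5.8 - 1.5) / 3.3 = 4.3 / 3.3 = 1.303

1.303


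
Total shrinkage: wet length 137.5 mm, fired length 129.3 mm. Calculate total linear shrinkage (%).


TS = (137.5 - 129.3) / 137.5 * 100 = 5.96%

5.96


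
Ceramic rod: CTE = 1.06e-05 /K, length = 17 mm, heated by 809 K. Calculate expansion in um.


dL = 1.06e-05 * 17 * 809 * 1000 = 145.782 um

145.782


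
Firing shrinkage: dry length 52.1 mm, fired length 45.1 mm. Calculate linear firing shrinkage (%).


FS = (52.1 - 45.1) / 52.1 * 100 = 13.44%

13.44


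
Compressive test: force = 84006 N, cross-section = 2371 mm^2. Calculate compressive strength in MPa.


CS = 84006 / 2371 = 35.4 MPa

35.4


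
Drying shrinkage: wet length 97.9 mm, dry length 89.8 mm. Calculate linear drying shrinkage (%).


DS = (97.9 - 89.8) / 97.9 * 100 = 8.27%

8.27


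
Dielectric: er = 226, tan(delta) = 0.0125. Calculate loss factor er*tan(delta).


Loss = 226 * 0.0125 = 2.825

2.825


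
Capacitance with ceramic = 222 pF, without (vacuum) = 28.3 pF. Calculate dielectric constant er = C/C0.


er = 222 / 28.3 = 7.84

7.84


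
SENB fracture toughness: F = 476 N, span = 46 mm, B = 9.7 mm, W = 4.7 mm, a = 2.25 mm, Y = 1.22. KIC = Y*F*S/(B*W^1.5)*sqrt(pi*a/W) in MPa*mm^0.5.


KIC = 1.22*476*46/(9.7*4.7^1.5)*sqrt(pi*2.25/4.7) = 331.45

331.45


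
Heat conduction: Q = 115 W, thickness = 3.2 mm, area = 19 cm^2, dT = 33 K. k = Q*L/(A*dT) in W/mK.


k = 115*3.2/1000/(19/10000*33) = 5.87 W/mK

5.87


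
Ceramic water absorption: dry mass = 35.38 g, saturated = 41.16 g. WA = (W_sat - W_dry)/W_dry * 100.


WA = (41.16 - 35.38) / 35.38 * 100 = 16.34%

16.34


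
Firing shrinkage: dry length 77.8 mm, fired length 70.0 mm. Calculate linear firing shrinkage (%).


FS = (77.8 - 70.0) / 77.8 * 100 = 10.03%

10.03


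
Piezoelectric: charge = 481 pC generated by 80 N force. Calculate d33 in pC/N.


d33 = 481 / 80 = 6.0 pC/N

6.0


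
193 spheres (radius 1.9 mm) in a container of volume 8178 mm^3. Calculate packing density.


V_sphere = 4/3*pi*1.9^3 = 28.7309 mm^3
Total V = 193*28.7309 = 5545.0637 mm^3
PD = 5545.0637 / 8178 = 0.678

0.678


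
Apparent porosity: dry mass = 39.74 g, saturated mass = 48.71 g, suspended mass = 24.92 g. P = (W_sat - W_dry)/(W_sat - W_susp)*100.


P = (48.71 - 39.74) / (48.71 - 24.92) * 100 = 8.97 / 23.79 * 100 = 37.7%

37.7


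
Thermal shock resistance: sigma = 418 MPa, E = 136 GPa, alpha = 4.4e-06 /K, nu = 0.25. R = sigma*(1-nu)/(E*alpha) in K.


R = 418*(1-0.25)/(136*1000*4.4e-06) = 524 K

524


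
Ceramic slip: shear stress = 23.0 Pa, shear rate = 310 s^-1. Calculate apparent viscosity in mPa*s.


eta = tau/gamma * 1000 = 23.0/310 * 1000 = 74.2 mPa*s

74.2


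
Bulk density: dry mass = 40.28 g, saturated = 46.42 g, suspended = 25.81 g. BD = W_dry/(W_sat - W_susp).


BD = 40.28 / (46.42 - 25.81) = 40.28 / 20.61 = 1.954 g/cm^3

1.954


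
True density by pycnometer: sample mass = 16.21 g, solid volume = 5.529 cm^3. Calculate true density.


TD = 16.21 / 5.529 = 2.932 g/cm^3

2.932


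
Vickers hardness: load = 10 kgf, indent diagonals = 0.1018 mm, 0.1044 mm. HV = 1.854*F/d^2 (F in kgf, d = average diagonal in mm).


d_avg = (0.1018+0.1044)/2 = 0.1031 mm
HV = 1.854*10/0.1031^2 = 1744

1744


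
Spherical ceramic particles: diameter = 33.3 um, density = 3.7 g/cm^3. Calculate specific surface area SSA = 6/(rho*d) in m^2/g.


SSA = 6 / (3.7 * 33.3) = 0.049 m^2/g

0.049


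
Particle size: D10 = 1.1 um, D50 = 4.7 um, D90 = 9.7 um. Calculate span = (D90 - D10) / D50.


Span = (9.7 - 1.1) / 4.7 = 8.6 / 4.7 = 1.83

1.83


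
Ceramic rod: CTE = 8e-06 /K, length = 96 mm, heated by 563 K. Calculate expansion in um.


dL = 8e-06 * 96 * 563 * 1000 = 432.384 um

432.384


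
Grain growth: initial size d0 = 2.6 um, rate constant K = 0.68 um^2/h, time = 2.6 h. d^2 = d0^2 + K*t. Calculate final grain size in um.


d^2 = 2.6^2 + 0.68*2.6 = 8.528
d = sqrt(8.528) = 2.92 um

2.92


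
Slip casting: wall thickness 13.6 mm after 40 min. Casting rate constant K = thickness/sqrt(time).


K = 13.6 / sqrt(40) = 13.6 / 6.3246 = 2.15 mm/min^0.5

2.15


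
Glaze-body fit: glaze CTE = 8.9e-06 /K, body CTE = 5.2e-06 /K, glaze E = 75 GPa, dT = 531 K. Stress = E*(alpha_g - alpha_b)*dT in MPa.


Stress = 75*1000*(8.9e-06 - 5.2e-06)*531 = 147.4 MPa

147.4


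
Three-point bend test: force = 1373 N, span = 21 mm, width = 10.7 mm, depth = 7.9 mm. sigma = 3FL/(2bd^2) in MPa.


sigma = 3*1373*21/(2*10.7*7.9^2) = 64.8 MPa

64.8


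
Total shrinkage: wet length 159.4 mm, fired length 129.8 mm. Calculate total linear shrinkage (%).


TS = (159.4 - 129.8) / 159.4 * 100 = 18.57%

18.57


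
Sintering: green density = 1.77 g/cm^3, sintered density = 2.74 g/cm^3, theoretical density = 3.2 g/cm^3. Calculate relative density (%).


Relative = 2.74 / 3.2 * 100 = 85.6%

85.6


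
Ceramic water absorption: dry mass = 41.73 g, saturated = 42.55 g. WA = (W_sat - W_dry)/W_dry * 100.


WA = (42.55 - 41.73) / 41.73 * 100 = 1.97%

1.97


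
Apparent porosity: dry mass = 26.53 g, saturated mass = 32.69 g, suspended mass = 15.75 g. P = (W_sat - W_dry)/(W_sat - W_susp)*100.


P = (32.69 - 26.53) / (32.69 - 15.75) * 100 = 6.16 / 16.94 * 100 = 36.4%

36.4


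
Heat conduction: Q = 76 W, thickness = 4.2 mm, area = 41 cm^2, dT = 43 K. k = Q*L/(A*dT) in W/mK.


k = 76*4.2/1000/(41/10000*43) = 1.81 W/mK

1.81


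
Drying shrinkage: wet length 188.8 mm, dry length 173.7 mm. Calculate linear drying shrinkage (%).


DS = (188.8 - 173.7) / 188.8 * 100 = 8.0%

8.0


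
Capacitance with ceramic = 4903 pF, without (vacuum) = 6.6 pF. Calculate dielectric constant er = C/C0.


er = 4903 / 6.6 = 742.88

742.88


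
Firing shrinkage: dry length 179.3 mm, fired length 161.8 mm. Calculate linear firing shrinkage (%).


FS = (179.3 - 161.8) / 179.3 * 100 = 9.76%

9.76


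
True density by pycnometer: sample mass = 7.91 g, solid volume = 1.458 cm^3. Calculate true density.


TD = 7.91 / 1.458 = 5.425 g/cm^3

5.425


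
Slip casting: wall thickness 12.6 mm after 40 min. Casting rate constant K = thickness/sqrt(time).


K = 12.6 / sqrt(40) = 12.6 / 6.3246 = 1.992 mm/min^0.5

1.992


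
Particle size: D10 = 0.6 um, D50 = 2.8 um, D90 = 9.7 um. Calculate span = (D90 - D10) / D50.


Span = (9.7 - 0.6) / 2.8 = 9.1 / 2.8 = 3.25

3.25


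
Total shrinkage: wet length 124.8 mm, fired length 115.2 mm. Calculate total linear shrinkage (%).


TS = (124.8 - 115.2) / 124.8 * 100 = 7.69%

7.69


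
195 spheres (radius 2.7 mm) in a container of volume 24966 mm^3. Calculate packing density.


V_sphere = 4/3*pi*2.7^3 = 82.448 mm^3
Total V = 195*82.448 = 16077.36 mm^3
PD = 16077.36 / 24966 = 0.644

0.644


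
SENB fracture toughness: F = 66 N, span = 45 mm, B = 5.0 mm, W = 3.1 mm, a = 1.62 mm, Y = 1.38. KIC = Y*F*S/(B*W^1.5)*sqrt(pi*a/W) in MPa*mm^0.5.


KIC = 1.38*66*45/(5.0*3.1^1.5)*sqrt(pi*1.62/3.1) = 192.43

192.43


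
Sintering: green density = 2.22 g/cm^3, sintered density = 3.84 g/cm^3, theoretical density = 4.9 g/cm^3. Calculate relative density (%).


Relative = 3.84 / 4.9 * 100 = 78.4%

78.4


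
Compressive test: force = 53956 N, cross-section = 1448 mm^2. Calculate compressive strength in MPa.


CS = 53956 / 1448 = 37.3 MPa

37.3


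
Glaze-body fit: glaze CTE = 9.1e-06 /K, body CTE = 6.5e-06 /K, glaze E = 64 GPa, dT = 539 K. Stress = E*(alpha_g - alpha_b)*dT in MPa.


Stress = 64*1000*(9.1e-06 - 6.5e-06)*539 = 89.7 MPa

89.7


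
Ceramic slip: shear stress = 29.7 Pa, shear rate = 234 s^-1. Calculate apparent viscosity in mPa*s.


eta = tau/gamma * 1000 = 29.7/234 * 1000 = 126.9 mPa*s

126.9


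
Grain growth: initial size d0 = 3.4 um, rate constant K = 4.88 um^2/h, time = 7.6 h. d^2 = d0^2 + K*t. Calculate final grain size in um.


d^2 = 3.4^2 + 4.88*7.6 = 48.648
d = sqrt(48.648) = 6.97 um

6.97


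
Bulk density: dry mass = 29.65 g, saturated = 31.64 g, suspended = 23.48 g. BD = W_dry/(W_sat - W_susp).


BD = 29.65 / (31.64 - 23.48) = 29.65 / 8.16 = 3.634 g/cm^3

3.634


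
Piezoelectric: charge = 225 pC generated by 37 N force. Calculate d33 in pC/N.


d33 = 225 / 37 = 6.1 pC/N

6.1


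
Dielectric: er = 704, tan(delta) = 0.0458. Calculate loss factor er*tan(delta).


Loss = 704 * 0.0458 = 32.243

32.243


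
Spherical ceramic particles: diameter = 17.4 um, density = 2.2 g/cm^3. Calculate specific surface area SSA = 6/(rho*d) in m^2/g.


SSA = 6 / (2.2 * 17.4) = 0.157 m^2/g

0.157


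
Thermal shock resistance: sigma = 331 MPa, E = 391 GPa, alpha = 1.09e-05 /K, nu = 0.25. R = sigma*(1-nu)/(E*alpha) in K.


R = 331*(1-0.25)/(391*1000*1.09e-05) = 58 K

58


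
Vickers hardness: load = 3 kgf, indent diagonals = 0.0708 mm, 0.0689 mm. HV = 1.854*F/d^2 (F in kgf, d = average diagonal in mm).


d_avg = (0.0708+0.0689)/2 = 0.06985 mm
HV = 1.854*3/0.06985^2 = 1140

1140


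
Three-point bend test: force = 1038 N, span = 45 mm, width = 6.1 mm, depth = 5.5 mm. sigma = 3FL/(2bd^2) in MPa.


sigma = 3*1038*45/(2*6.1*5.5^2) = 379.7 MPa

379.7


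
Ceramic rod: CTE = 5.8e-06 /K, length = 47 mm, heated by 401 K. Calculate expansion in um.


dL = 5.8e-06 * 47 * 401 * 1000 = 109.313 um

109.313


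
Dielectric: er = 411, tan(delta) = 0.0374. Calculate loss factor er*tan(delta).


Loss = 411 * 0.0374 = 15.371

15.371


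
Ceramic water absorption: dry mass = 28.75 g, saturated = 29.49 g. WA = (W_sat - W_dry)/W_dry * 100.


WA = (29.49 - 28.75) / 28.75 * 100 = 2.57%

2.57


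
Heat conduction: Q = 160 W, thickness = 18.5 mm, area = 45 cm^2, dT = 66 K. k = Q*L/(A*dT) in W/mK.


k = 160*18.5/1000/(45/10000*66) = 9.97 W/mK

9.97


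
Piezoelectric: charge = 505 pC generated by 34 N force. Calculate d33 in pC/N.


d33 = 505 / 34 = 14.9 pC/N

14.9


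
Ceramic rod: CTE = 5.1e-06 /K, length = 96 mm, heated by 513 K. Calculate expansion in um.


dL = 5.1e-06 * 96 * 513 * 1000 = 251.165 um

251.165


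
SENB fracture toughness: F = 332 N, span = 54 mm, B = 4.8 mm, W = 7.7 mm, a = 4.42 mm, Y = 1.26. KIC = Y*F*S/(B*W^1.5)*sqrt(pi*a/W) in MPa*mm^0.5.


KIC = 1.26*332*54/(4.8*7.7^1.5)*sqrt(pi*4.42/7.7) = 295.78

295.78


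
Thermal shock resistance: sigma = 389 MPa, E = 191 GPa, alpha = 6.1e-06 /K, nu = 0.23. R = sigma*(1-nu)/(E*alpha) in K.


R = 389*(1-0.23)/(191*1000*6.1e-06) = 257 K

257


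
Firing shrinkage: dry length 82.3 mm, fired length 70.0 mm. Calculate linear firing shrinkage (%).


FS = (82.3 - 70.0) / 82.3 * 100 = 14.95%

14.95


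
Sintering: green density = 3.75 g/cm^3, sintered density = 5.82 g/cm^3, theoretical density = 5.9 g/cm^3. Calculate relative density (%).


Relative = 5.82 / 5.9 * 100 = 98.6%

98.6


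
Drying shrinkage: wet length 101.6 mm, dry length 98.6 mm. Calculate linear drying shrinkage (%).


DS = (101.6 - 98.6) / 101.6 * 100 = 2.95%

2.95


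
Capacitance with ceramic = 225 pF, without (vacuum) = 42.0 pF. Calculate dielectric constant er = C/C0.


er = 225 / 42.0 = 5.36

5.36


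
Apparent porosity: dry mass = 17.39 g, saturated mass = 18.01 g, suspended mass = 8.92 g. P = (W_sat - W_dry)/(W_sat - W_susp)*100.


P = (18.01 - 17.39) / (18.01 - 8.92) * 100 = 0.62 / 9.09 * 100 = 6.8%

6.8


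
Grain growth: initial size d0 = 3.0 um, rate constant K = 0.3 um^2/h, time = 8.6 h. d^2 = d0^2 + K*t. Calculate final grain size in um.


d^2 = 3.0^2 + 0.3*8.6 = 11.58
d = sqrt(11.58) = 3.4 um

3.4


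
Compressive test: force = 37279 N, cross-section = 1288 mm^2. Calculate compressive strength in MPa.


CS = 37279 / 1288 = 28.9 MPa

28.9


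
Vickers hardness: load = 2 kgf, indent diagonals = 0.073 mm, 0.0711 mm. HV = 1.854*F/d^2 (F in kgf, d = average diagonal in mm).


d_avg = (0.073+0.0711)/2 = 0.07205 mm
HV = 1.854*2/0.07205^2 = 714

714


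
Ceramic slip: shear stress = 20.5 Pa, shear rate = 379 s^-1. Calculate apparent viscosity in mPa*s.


eta = tau/gamma * 1000 = 20.5/379 * 1000 = 54.1 mPa*s

54.1


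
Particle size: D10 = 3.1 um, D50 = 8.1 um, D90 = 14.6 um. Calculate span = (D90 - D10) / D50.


Span = (14.6 - 3.1) / 8.1 = 11.5 / 8.1 = 1.42

1.42


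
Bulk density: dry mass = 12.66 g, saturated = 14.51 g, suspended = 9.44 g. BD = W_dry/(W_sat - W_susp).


BD = 12.66 / (14.51 - 9.44) = 12.66 / 5.07 = 2.497 g/cm^3

2.497


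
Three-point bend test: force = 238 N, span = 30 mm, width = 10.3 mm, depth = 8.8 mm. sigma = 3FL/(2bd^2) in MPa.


sigma = 3*238*30/(2*10.3*8.8^2) = 13.4 MPa

13.4


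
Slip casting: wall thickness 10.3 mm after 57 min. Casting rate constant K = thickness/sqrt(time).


K = 10.3 / sqrt(57) = 10.3 / 7.5498 = 1.364 mm/min^0.5

1.364


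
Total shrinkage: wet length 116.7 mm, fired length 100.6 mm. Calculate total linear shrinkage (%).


TS = (116.7 - 100.6) / 116.7 * 100 = 13.8%

13.8


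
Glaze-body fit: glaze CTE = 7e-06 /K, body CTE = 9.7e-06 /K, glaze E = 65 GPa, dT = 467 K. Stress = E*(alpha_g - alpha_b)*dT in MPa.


Stress = 65*1000*(7e-06 - 9.7e-06)*467 = -82.0 MPa

-82.0


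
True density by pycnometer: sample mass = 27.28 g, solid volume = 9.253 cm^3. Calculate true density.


TD = 27.28 / 9.253 = 2.948 g/cm^3

2.948


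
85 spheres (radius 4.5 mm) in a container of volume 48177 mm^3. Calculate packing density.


V_sphere = 4/3*pi*4.5^3 = 381.7035 mm^3
Total V = 85*381.7035 = 32444.7975 mm^3
PD = 32444.7975 / 48177 = 0.673

0.673


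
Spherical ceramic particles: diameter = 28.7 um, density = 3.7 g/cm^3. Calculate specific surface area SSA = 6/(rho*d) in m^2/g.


SSA = 6 / (3.7 * 28.7) = 0.057 m^2/g

0.057


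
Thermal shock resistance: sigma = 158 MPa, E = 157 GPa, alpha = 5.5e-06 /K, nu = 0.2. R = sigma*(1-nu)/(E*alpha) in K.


R = 158*(1-0.2)/(157*1000*5.5e-06) = 146 K

146


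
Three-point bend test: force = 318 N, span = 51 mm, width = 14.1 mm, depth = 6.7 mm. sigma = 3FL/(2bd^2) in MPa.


sigma = 3*318*51/(2*14.1*6.7^2) = 38.4 MPa

38.4


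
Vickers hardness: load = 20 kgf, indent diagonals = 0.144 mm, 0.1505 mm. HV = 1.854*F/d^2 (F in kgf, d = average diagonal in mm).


d_avg = (0.144+0.1505)/2 = 0.14725 mm
HV = 1.854*20/0.14725^2 = 1710

1710


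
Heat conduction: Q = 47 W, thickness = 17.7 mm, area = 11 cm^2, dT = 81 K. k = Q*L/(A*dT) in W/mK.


k = 47*17.7/1000/(11/10000*81) = 9.34 W/mK

9.34


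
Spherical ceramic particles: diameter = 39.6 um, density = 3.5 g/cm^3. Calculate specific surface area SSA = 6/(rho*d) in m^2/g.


SSA = 6 / (3.5 * 39.6) = 0.043 m^2/g

0.043


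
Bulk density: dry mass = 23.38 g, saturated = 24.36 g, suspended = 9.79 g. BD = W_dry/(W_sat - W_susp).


BD = 23.38 / (24.36 - 9.79) = 23.38 / 14.57 = 1.605 g/cm^3

1.605


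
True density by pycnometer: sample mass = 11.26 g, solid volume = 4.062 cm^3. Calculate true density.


TD = 11.26 / 4.062 = 2.772 g/cm^3

2.772


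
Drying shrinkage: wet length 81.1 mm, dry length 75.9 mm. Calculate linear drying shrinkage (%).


DS = (81.1 - 75.9) / 81.1 * 100 = 6.41%

6.41


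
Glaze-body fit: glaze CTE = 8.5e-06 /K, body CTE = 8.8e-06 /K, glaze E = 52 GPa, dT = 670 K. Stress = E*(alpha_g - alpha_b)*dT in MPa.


Stress = 52*1000*(8.5e-06 - 8.8e-06)*670 = -10.5 MPa

-10.5


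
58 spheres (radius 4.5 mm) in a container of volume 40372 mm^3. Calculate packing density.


V_sphere = 4/3*pi*4.5^3 = 381.7035 mm^3
Total V = 58*381.7035 = 22138.803 mm^3
PD = 22138.803 / 40372 = 0.548

0.548


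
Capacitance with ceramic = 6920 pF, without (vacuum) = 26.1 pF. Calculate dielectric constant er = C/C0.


er = 6920 / 26.1 = 265.13

265.13


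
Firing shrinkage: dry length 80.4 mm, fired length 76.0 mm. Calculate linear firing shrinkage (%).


FS = (80.4 - 76.0) / 80.4 * 100 = 5.47%

5.47


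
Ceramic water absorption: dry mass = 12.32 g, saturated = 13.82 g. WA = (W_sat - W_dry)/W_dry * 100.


WA = (13.82 - 12.32) / 12.32 * 100 = 12.18%

12.18


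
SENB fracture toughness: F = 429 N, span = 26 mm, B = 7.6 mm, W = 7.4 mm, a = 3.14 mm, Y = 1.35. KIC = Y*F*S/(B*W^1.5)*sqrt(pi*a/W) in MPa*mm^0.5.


KIC = 1.35*429*26/(7.6*7.4^1.5)*sqrt(pi*3.14/7.4) = 113.64

113.64


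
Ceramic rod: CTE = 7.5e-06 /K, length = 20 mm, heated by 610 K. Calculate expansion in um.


dL = 7.5e-06 * 20 * 610 * 1000 = 91.5 um

91.5


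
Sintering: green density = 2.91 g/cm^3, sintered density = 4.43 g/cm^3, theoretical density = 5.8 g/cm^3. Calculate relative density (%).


Relative = 4.43 / 5.8 * 100 = 76.4%

76.4


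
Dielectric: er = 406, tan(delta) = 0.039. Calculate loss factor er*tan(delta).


Loss = 406 * 0.039 = 15.834

15.834


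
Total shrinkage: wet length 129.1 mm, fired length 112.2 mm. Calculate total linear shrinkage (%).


TS = (129.1 - 112.2) / 129.1 * 100 = 13.09%

13.09


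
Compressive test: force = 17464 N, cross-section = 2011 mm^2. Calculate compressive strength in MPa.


CS = 17464 / 2011 = 8.7 MPa

8.7


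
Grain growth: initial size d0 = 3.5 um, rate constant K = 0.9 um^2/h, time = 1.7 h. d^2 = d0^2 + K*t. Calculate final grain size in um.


d^2 = 3.5^2 + 0.9*1.7 = 13.78
d = sqrt(13.78) = 3.71 um

3.71


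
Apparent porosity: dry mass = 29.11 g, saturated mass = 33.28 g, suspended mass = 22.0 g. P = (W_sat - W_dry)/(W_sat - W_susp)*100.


P = (33.28 - 29.11) / (33.28 - 22.0) * 100 = 4.17 / 11.28 * 100 = 37.0%

37.0


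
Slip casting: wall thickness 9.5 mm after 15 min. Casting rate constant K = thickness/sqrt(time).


K = 9.5 / sqrt(15) = 9.5 / 3.873 = 2.453 mm/min^0.5

2.453


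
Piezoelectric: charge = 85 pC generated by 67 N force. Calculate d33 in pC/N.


d33 = 85 / 67 = 1.3 pC/N

1.3


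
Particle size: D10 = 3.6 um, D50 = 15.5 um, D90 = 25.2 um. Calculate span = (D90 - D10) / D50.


Span = (25.2 - 3.6) / 15.5 = 21.6 / 15.5 = 1.394

1.394


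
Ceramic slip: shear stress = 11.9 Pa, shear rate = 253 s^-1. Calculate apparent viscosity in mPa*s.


eta = tau/gamma * 1000 = 11.9/253 * 1000 = 47.0 mPa*s

47.0


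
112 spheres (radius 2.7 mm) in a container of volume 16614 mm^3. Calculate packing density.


V_sphere = 4/3*pi*2.7^3 = 82.448 mm^3
Total V = 112*82.448 = 9234.176 mm^3
PD = 9234.176 / 16614 = 0.556

0.556


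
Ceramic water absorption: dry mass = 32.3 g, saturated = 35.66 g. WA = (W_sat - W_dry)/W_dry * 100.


WA = (35.66 - 32.3) / 32.3 * 100 = 10.4%

10.4


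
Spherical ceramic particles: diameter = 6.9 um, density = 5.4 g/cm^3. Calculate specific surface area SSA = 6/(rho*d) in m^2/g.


SSA = 6 / (5.4 * 6.9) = 0.161 m^2/g

0.161


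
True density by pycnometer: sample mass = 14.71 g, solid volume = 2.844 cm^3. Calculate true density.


TD = 14.71 / 2.844 = 5.172 g/cm^3

5.172


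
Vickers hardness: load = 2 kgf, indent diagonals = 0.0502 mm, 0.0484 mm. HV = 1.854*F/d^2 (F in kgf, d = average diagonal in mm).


d_avg = (0.0502+0.0484)/2 = 0.0493 mm
HV = 1.854*2/0.0493^2 = 1526

1526


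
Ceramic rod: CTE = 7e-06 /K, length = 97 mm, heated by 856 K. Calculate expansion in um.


dL = 7e-06 * 97 * 856 * 1000 = 581.224 um

581.224


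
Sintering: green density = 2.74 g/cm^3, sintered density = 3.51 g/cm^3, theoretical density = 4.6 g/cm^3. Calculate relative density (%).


Relative = 3.51 / 4.6 * 100 = 76.3%

76.3


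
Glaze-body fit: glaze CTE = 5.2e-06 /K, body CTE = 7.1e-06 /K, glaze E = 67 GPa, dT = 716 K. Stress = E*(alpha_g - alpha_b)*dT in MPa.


Stress = 67*1000*(5.2e-06 - 7.1e-06)*716 = -91.1 MPa

-91.1


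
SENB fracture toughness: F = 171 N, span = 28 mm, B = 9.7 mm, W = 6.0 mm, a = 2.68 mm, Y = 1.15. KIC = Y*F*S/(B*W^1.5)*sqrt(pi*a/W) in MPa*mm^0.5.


KIC = 1.15*171*28/(9.7*6.0^1.5)*sqrt(pi*2.68/6.0) = 45.75

45.75


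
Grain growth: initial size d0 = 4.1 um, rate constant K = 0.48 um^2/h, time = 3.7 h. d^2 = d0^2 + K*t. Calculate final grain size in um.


d^2 = 4.1^2 + 0.48*3.7 = 18.586
d = sqrt(18.586) = 4.31 um

4.31


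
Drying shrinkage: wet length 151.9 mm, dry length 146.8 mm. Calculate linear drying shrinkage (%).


DS = (151.9 - 146.8) / 151.9 * 100 = 3.36%

3.36


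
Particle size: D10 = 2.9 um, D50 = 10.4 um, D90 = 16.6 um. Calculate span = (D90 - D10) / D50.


Span = (16.6 - 2.9) / 10.4 = 13.7 / 10.4 = 1.317

1.317


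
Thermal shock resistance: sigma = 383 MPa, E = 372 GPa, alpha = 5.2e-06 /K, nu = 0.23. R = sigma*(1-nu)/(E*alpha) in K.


R = 383*(1-0.23)/(372*1000*5.2e-06) = 152 K

152


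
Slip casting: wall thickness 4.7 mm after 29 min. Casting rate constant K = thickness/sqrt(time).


K = 4.7 / sqrt(29) = 4.7 / 5.3852 = 0.873 mm/min^0.5

0.873


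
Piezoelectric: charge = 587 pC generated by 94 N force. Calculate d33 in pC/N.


d33 = 587 / 94 = 6.2 pC/N

6.2


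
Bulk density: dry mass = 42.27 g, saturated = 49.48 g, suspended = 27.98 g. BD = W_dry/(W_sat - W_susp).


BD = 42.27 / (49.48 - 27.98) = 42.27 / 21.5 = 1.966 g/cm^3

1.966


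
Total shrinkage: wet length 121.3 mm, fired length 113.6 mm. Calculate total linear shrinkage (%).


TS = (121.3 - 113.6) / 121.3 * 100 = 6.35%

6.35


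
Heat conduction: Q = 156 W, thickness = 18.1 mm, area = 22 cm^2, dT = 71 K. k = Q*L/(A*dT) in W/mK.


k = 156*18.1/1000/(22/10000*71) = 18.08 W/mK

18.08


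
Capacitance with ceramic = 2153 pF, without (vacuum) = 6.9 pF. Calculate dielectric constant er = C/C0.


er = 2153 / 6.9 = 312.03

312.03


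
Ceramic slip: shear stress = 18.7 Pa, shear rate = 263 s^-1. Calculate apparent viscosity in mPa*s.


eta = tau/gamma * 1000 = 18.7/263 * 1000 = 71.1 mPa*s

71.1


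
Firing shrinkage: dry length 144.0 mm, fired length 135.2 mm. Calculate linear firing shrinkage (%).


FS = (144.0 - 135.2) / 144.0 * 100 = 6.11%

6.11


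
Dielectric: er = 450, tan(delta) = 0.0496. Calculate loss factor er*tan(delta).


Loss = 450 * 0.0496 = 22.32

22.32


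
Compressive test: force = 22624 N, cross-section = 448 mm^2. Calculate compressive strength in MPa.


CS = 22624 / 448 = 50.5 MPa

50.5


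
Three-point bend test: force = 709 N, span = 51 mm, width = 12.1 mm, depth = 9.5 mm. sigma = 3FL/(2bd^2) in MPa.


sigma = 3*709*51/(2*12.1*9.5^2) = 49.7 MPa

49.7
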